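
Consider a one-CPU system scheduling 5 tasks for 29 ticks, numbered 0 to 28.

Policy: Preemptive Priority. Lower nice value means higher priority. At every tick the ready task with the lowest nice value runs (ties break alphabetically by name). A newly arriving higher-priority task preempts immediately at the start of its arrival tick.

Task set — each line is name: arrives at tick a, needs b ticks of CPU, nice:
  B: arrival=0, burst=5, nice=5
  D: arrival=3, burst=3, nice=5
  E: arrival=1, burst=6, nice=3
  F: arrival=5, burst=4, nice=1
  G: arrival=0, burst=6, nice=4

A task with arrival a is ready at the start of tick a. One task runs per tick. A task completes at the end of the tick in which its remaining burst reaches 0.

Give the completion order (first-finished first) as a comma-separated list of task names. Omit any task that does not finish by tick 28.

completion order = F, E, G, B, D

t=0: ready={B,G} → run G
t=1: ready={B,E,G} → run E
t=2: ready={B,E,G} → run E
t=3: ready={B,D,E,G} → run E
t=4: ready={B,D,E,G} → run E
t=5: ready={B,D,E,F,G} → run F
t=6: ready={B,D,E,F,G} → run F
t=7: ready={B,D,E,F,G} → run F
t=8: ready={B,D,E,F,G} → run F
t=9: ready={B,D,E,G} → run E
t=10: ready={B,D,E,G} → run E
t=11: ready={B,D,G} → run G
t=12: ready={B,D,G} → run G
t=13: ready={B,D,G} → run G
t=14: ready={B,D,G} → run G
t=15: ready={B,D,G} → run G
t=16: ready={B,D} → run B
t=17: ready={B,D} → run B
t=18: ready={B,D} → run B
t=19: ready={B,D} → run B
t=20: ready={B,D} → run B
t=21: ready={D} → run D
t=22: ready={D} → run D
t=23: ready={D} → run D
t=24: (idle)
t=25: (idle)
t=26: (idle)
t=27: (idle)
t=28: (idle)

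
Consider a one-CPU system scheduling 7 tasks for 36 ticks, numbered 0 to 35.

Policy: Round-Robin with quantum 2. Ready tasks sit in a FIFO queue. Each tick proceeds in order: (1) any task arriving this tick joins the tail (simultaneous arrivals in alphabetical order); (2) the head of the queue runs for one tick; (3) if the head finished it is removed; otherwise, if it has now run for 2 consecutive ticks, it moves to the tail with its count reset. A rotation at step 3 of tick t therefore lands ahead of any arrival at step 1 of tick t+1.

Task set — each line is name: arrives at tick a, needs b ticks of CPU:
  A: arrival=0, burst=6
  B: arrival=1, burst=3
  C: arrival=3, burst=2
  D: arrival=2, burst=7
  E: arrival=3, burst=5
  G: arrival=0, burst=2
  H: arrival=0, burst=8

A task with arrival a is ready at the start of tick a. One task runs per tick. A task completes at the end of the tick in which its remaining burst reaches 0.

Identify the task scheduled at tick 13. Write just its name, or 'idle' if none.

t=0: queue=[A,G,H] q_used=0 → run A
t=1: queue=[A,G,H,B] q_used=1 → run A
t=2: queue=[G,H,B,A,D] q_used=0 → run G
t=3: queue=[G,H,B,A,D,C,E] q_used=1 → run G
t=4: queue=[H,B,A,D,C,E] q_used=0 → run H
t=5: queue=[H,B,A,D,C,E] q_used=1 → run H
t=6: queue=[B,A,D,C,E,H] q_used=0 → run B
t=7: queue=[B,A,D,C,E,H] q_used=1 → run B
t=8: queue=[A,D,C,E,H,B] q_used=0 → run A
t=9: queue=[A,D,C,E,H,B] q_used=1 → run A
t=10: queue=[D,C,E,H,B,A] q_used=0 → run D
t=11: queue=[D,C,E,H,B,A] q_used=1 → run D
t=12: queue=[C,E,H,B,A,D] q_used=0 → run C
t=13: queue=[C,E,H,B,A,D] q_used=1 → run C
t=14: queue=[E,H,B,A,D] q_used=0 → run E
t=15: queue=[E,H,B,A,D] q_used=1 → run E
t=16: queue=[H,B,A,D,E] q_used=0 → run H
t=17: queue=[H,B,A,D,E] q_used=1 → run H
t=18: queue=[B,A,D,E,H] q_used=0 → run B
t=19: queue=[A,D,E,H] q_used=0 → run A
t=20: queue=[A,D,E,H] q_used=1 → run A
t=21: queue=[D,E,H] q_used=0 → run D
t=22: queue=[D,E,H] q_used=1 → run D
t=23: queue=[E,H,D] q_used=0 → run E
t=24: queue=[E,H,D] q_used=1 → run E
t=25: queue=[H,D,E] q_used=0 → run H
t=26: queue=[H,D,E] q_used=1 → run H
t=27: queue=[D,E,H] q_used=0 → run D
t=28: queue=[D,E,H] q_used=1 → run D
t=29: queue=[E,H,D] q_used=0 → run E
t=30: queue=[H,D] q_used=0 → run H
t=31: queue=[H,D] q_used=1 → run H
t=32: queue=[D] q_used=0 → run D
t=33: (idle)
t=34: (idle)
t=35: (idle)

running at tick 13 = C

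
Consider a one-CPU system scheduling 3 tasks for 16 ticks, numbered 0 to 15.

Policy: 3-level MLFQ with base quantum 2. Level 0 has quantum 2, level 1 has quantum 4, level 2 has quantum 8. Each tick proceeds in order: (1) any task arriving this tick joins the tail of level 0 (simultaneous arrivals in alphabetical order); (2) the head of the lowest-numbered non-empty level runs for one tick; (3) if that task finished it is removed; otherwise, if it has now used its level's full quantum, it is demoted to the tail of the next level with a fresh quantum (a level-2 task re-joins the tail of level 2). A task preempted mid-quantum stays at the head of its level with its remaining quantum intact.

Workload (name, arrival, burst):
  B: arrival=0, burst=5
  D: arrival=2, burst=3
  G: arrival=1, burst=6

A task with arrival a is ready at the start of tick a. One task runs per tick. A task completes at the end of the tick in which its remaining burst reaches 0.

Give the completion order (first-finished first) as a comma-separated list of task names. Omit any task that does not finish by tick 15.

t=0: L0/L1/L2 = B/-/- → run B
t=1: L0/L1/L2 = BG/-/- → run B
t=2: L0/L1/L2 = GD/B/- → run G
t=3: L0/L1/L2 = GD/B/- → run G
t=4: L0/L1/L2 = D/BG/- → run D
t=5: L0/L1/L2 = D/BG/- → run D
t=6: L0/L1/L2 = -/BGD/- → run B
t=7: L0/L1/L2 = -/BGD/- → run B
t=8: L0/L1/L2 = -/BGD/- → run B
t=9: L0/L1/L2 = -/GD/- → run G
t=10: L0/L1/L2 = -/GD/- → run G
t=11: L0/L1/L2 = -/GD/- → run G
t=12: L0/L1/L2 = -/GD/- → run G
t=13: L0/L1/L2 = -/D/- → run D
t=14: (idle)
t=15: (idle)

completion order = B, G, D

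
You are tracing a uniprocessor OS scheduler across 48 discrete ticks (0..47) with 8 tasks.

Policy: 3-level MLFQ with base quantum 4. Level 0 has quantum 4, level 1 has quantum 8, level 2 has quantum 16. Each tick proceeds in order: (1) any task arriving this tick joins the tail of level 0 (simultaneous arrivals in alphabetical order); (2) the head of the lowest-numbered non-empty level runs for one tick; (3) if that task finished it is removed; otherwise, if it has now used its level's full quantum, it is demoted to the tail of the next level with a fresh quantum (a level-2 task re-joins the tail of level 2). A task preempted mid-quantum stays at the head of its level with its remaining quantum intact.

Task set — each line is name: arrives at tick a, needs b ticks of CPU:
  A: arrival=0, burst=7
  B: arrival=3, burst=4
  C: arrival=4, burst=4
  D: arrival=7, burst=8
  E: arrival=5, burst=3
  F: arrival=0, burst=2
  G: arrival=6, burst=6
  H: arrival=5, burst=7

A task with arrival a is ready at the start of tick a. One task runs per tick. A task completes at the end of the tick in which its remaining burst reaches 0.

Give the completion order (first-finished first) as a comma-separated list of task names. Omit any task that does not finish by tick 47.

completion order = F, B, C, E, A, H, G, D

t=0: L0/L1/L2 = AF/-/- → run A
t=1: L0/L1/L2 = AF/-/- → run A
t=2: L0/L1/L2 = AF/-/- → run A
t=3: L0/L1/L2 = AFB/-/- → run A
t=4: L0/L1/L2 = FBC/A/- → run F
t=5: L0/L1/L2 = FBCEH/A/- → run F
t=6: L0/L1/L2 = BCEHG/A/- → run B
t=7: L0/L1/L2 = BCEHGD/A/- → run B
t=8: L0/L1/L2 = BCEHGD/A/- → run B
t=9: L0/L1/L2 = BCEHGD/A/- → run B
t=10: L0/L1/L2 = CEHGD/A/- → run C
t=11: L0/L1/L2 = CEHGD/A/- → run C
t=12: L0/L1/L2 = CEHGD/A/- → run C
t=13: L0/L1/L2 = CEHGD/A/- → run C
t=14: L0/L1/L2 = EHGD/A/- → run E
t=15: L0/L1/L2 = EHGD/A/- → run E
t=16: L0/L1/L2 = EHGD/A/- → run E
t=17: L0/L1/L2 = HGD/A/- → run H
t=18: L0/L1/L2 = HGD/A/- → run H
t=19: L0/L1/L2 = HGD/A/- → run H
t=20: L0/L1/L2 = HGD/A/- → run H
t=21: L0/L1/L2 = GD/AH/- → run G
t=22: L0/L1/L2 = GD/AH/- → run G
t=23: L0/L1/L2 = GD/AH/- → run G
t=24: L0/L1/L2 = GD/AH/- → run G
t=25: L0/L1/L2 = D/AHG/- → run D
t=26: L0/L1/L2 = D/AHG/- → run D
t=27: L0/L1/L2 = D/AHG/- → run D
t=28: L0/L1/L2 = D/AHG/- → run D
t=29: L0/L1/L2 = -/AHGD/- → run A
t=30: L0/L1/L2 = -/AHGD/- → run A
t=31: L0/L1/L2 = -/AHGD/- → run A
t=32: L0/L1/L2 = -/HGD/- → run H
t=33: L0/L1/L2 = -/HGD/- → run H
t=34: L0/L1/L2 = -/HGD/- → run H
t=35: L0/L1/L2 = -/GD/- → run G
t=36: L0/L1/L2 = -/GD/- → run G
t=37: L0/L1/L2 = -/D/- → run D
t=38: L0/L1/L2 = -/D/- → run D
t=39: L0/L1/L2 = -/D/- → run D
t=40: L0/L1/L2 = -/D/- → run D
t=41: (idle)
t=42: (idle)
t=43: (idle)
t=44: (idle)
t=45: (idle)
t=46: (idle)
t=47: (idle)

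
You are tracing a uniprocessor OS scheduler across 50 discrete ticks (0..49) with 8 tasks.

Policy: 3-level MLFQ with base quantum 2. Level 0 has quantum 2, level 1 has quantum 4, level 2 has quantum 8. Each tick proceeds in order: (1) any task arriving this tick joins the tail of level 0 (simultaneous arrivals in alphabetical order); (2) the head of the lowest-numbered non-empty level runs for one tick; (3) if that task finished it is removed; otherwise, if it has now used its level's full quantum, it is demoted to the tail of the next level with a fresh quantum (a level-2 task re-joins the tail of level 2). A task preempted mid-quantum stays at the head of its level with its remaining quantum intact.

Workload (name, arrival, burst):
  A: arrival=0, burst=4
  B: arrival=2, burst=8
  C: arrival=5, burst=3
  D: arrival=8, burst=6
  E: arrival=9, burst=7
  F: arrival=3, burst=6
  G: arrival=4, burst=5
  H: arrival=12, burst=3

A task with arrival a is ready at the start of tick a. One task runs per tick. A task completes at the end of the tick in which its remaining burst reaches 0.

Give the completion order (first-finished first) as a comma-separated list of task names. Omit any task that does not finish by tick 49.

completion order = A, F, G, C, D, H, B, E

t=0: L0/L1/L2 = A/-/- → run A
t=1: L0/L1/L2 = A/-/- → run A
t=2: L0/L1/L2 = B/A/- → run B
t=3: L0/L1/L2 = BF/A/- → run B
t=4: L0/L1/L2 = FG/AB/- → run F
t=5: L0/L1/L2 = FGC/AB/- → run F
t=6: L0/L1/L2 = GC/ABF/- → run G
t=7: L0/L1/L2 = GC/ABF/- → run G
t=8: L0/L1/L2 = CD/ABFG/- → run C
t=9: L0/L1/L2 = CDE/ABFG/- → run C
t=10: L0/L1/L2 = DE/ABFGC/- → run D
t=11: L0/L1/L2 = DE/ABFGC/- → run D
t=12: L0/L1/L2 = EH/ABFGCD/- → run E
t=13: L0/L1/L2 = EH/ABFGCD/- → run E
t=14: L0/L1/L2 = H/ABFGCDE/- → run H
t=15: L0/L1/L2 = H/ABFGCDE/- → run H
t=16: L0/L1/L2 = -/ABFGCDEH/- → run A
t=17: L0/L1/L2 = -/ABFGCDEH/- → run A
t=18: L0/L1/L2 = -/BFGCDEH/- → run B
t=19: L0/L1/L2 = -/BFGCDEH/- → run B
t=20: L0/L1/L2 = -/BFGCDEH/- → run B
t=21: L0/L1/L2 = -/BFGCDEH/- → run B
t=22: L0/L1/L2 = -/FGCDEH/B → run F
t=23: L0/L1/L2 = -/FGCDEH/B → run F
t=24: L0/L1/L2 = -/FGCDEH/B → run F
t=25: L0/L1/L2 = -/FGCDEH/B → run F
t=26: L0/L1/L2 = -/GCDEH/B → run G
t=27: L0/L1/L2 = -/GCDEH/B → run G
t=28: L0/L1/L2 = -/GCDEH/B → run G
t=29: L0/L1/L2 = -/CDEH/B → run C
t=30: L0/L1/L2 = -/DEH/B → run D
t=31: L0/L1/L2 = -/DEH/B → run D
t=32: L0/L1/L2 = -/DEH/B → run D
t=33: L0/L1/L2 = -/DEH/B → run D
t=34: L0/L1/L2 = -/EH/B → run E
t=35: L0/L1/L2 = -/EH/B → run E
t=36: L0/L1/L2 = -/EH/B → run E
t=37: L0/L1/L2 = -/EH/B → run E
t=38: L0/L1/L2 = -/H/BE → run H
t=39: L0/L1/L2 = -/-/BE → run B
t=40: L0/L1/L2 = -/-/BE → run B
t=41: L0/L1/L2 = -/-/E → run E
t=42: (idle)
t=43: (idle)
t=44: (idle)
t=45: (idle)
t=46: (idle)
t=47: (idle)
t=48: (idle)
t=49: (idle)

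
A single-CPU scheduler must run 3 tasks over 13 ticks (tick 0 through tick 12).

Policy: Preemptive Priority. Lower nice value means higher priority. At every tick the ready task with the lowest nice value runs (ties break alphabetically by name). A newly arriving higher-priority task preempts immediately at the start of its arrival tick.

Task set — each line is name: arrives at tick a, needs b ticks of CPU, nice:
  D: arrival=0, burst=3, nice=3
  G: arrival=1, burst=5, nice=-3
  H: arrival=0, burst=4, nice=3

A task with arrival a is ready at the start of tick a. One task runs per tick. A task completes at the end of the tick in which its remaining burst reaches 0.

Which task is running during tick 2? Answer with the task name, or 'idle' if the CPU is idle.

t=0: ready={D,H} → run D
t=1: ready={D,G,H} → run G
t=2: ready={D,G,H} → run G
t=3: ready={D,G,H} → run G
t=4: ready={D,G,H} → run G
t=5: ready={D,G,H} → run G
t=6: ready={D,H} → run D
t=7: ready={D,H} → run D
t=8: ready={H} → run H
t=9: ready={H} → run H
t=10: ready={H} → run H
t=11: ready={H} → run H
t=12: (idle)

running at tick 2 = G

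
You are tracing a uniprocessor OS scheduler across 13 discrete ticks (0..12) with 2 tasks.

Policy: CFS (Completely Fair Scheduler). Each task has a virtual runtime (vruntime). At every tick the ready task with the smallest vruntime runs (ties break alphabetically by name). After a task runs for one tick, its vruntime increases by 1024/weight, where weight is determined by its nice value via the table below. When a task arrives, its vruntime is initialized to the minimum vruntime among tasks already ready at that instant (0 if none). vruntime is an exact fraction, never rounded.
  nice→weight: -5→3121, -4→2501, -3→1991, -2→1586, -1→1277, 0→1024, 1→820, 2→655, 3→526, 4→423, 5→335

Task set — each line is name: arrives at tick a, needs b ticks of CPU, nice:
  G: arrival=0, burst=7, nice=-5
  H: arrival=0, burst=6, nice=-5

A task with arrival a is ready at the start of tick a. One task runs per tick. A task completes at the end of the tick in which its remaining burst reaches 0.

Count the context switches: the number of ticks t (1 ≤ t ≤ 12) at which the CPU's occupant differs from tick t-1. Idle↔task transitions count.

context switches = 12

t=0: vr[G=0 H=0] → run G
t=1: vr[G=1024/3121 H=0] → run H
t=2: vr[G=1024/3121 H=1024/3121] → run G
t=3: vr[G=2048/3121 H=1024/3121] → run H
t=4: vr[G=2048/3121 H=2048/3121] → run G
t=5: vr[G=3072/3121 H=2048/3121] → run H
t=6: vr[G=3072/3121 H=3072/3121] → run G
t=7: vr[G=4096/3121 H=3072/3121] → run H
t=8: vr[G=4096/3121 H=4096/3121] → run G
t=9: vr[G=5120/3121 H=4096/3121] → run H
t=10: vr[G=5120/3121 H=5120/3121] → run G
t=11: vr[G=6144/3121 H=5120/3121] → run H
t=12: vr[G=6144/3121] → run G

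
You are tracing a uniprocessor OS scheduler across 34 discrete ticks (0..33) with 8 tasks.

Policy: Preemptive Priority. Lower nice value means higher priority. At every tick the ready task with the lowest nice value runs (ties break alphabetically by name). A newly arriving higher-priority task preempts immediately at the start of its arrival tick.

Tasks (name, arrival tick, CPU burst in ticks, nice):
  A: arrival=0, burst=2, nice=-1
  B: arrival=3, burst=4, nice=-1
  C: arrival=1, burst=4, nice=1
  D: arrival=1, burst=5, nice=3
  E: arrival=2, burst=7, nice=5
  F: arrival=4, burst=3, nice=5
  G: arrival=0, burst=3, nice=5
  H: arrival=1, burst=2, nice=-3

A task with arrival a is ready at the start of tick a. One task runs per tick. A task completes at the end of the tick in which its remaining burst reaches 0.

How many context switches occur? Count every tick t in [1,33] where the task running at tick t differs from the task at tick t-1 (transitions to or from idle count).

t=0: ready={A,G} → run A
t=1: ready={A,C,D,G,H} → run H
t=2: ready={A,C,D,E,G,H} → run H
t=3: ready={A,B,C,D,E,G} → run A
t=4: ready={B,C,D,E,F,G} → run B
t=5: ready={B,C,D,E,F,G} → run B
t=6: ready={B,C,D,E,F,G} → run B
t=7: ready={B,C,D,E,F,G} → run B
t=8: ready={C,D,E,F,G} → run C
t=9: ready={C,D,E,F,G} → run C
t=10: ready={C,D,E,F,G} → run C
t=11: ready={C,D,E,F,G} → run C
t=12: ready={D,E,F,G} → run D
t=13: ready={D,E,F,G} → run D
t=14: ready={D,E,F,G} → run D
t=15: ready={D,E,F,G} → run D
t=16: ready={D,E,F,G} → run D
t=17: ready={E,F,G} → run E
t=18: ready={E,F,G} → run E
t=19: ready={E,F,G} → run E
t=20: ready={E,F,G} → run E
t=21: ready={E,F,G} → run E
t=22: ready={E,F,G} → run E
t=23: ready={E,F,G} → run E
t=24: ready={F,G} → run F
t=25: ready={F,G} → run F
t=26: ready={F,G} → run F
t=27: ready={G} → run G
t=28: ready={G} → run G
t=29: ready={G} → run G
t=30: (idle)
t=31: (idle)
t=32: (idle)
t=33: (idle)

context switches = 9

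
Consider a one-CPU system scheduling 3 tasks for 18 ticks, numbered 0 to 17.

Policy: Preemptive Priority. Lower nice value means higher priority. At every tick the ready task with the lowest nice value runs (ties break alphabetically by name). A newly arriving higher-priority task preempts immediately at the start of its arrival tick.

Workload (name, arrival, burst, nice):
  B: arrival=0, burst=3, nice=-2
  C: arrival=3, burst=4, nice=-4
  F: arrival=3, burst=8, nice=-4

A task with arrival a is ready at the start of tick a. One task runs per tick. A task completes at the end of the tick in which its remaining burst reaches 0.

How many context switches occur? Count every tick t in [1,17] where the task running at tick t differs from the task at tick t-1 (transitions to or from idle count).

context switches = 3

t=0: ready={B} → run B
t=1: ready={B} → run B
t=2: ready={B} → run B
t=3: ready={C,F} → run C
t=4: ready={C,F} → run C
t=5: ready={C,F} → run C
t=6: ready={C,F} → run C
t=7: ready={F} → run F
t=8: ready={F} → run F
t=9: ready={F} → run F
t=10: ready={F} → run F
t=11: ready={F} → run F
t=12: ready={F} → run F
t=13: ready={F} → run F
t=14: ready={F} → run F
t=15: (idle)
t=16: (idle)
t=17: (idle)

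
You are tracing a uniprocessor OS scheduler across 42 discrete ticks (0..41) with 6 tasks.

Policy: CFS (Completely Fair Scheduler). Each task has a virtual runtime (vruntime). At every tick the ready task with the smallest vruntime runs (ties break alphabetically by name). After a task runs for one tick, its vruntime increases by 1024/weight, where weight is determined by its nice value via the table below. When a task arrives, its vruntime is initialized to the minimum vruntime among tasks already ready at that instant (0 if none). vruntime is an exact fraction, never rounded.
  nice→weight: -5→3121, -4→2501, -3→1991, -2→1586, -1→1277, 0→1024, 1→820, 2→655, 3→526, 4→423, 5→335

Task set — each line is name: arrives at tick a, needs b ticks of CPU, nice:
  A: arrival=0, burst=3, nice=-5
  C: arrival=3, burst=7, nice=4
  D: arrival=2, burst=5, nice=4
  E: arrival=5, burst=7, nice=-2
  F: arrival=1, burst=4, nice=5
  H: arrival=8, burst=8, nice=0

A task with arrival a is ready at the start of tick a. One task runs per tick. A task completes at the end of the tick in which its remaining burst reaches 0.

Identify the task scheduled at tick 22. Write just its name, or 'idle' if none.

running at tick 22 = H

t=0: vr[A=0] → run A
t=1: vr[A=1024/3121 F=1024/3121] → run A
t=2: vr[A=2048/3121 D=1024/3121 F=1024/3121] → run D
t=3: vr[A=2048/3121 C=1024/3121 D=3629056/1320183 F=1024/3121] → run C
t=4: vr[A=2048/3121 C=3629056/1320183 D=3629056/1320183 F=1024/3121] → run F
t=5: vr[A=2048/3121 C=3629056/1320183 D=3629056/1320183 E=2048/3121 F=3538944/1045535] → run A
t=6: vr[C=3629056/1320183 D=3629056/1320183 E=2048/3121 F=3538944/1045535] → run E
t=7: vr[C=3629056/1320183 D=3629056/1320183 E=3222016/2474953 F=3538944/1045535] → run E
t=8: vr[C=3629056/1320183 D=3629056/1320183 E=4819968/2474953 F=3538944/1045535 H=4819968/2474953] → run E
t=9: vr[C=3629056/1320183 D=3629056/1320183 E=6417920/2474953 F=3538944/1045535 H=4819968/2474953] → run H
t=10: vr[C=3629056/1320183 D=3629056/1320183 E=6417920/2474953 F=3538944/1045535 H=7294921/2474953] → run E
t=11: vr[C=3629056/1320183 D=3629056/1320183 E=8015872/2474953 F=3538944/1045535 H=7294921/2474953] → run C
t=12: vr[C=6824960/1320183 D=3629056/1320183 E=8015872/2474953 F=3538944/1045535 H=7294921/2474953] → run D
t=13: vr[C=6824960/1320183 D=6824960/1320183 E=8015872/2474953 F=3538944/1045535 H=7294921/2474953] → run H
t=14: vr[C=6824960/1320183 D=6824960/1320183 E=8015872/2474953 F=3538944/1045535 H=9769874/2474953] → run E
t=15: vr[C=6824960/1320183 D=6824960/1320183 E=9613824/2474953 F=3538944/1045535 H=9769874/2474953] → run F
t=16: vr[C=6824960/1320183 D=6824960/1320183 E=9613824/2474953 F=6734848/1045535 H=9769874/2474953] → run E
t=17: vr[C=6824960/1320183 D=6824960/1320183 E=11211776/2474953 F=6734848/1045535 H=9769874/2474953] → run H
t=18: vr[C=6824960/1320183 D=6824960/1320183 E=11211776/2474953 F=6734848/1045535 H=12244827/2474953] → run E
t=19: vr[C=6824960/1320183 D=6824960/1320183 F=6734848/1045535 H=12244827/2474953] → run H
t=20: vr[C=6824960/1320183 D=6824960/1320183 F=6734848/1045535 H=14719780/2474953] → run C
t=21: vr[C=3340288/440061 D=6824960/1320183 F=6734848/1045535 H=14719780/2474953] → run D
t=22: vr[C=3340288/440061 D=3340288/440061 F=6734848/1045535 H=14719780/2474953] → run H
t=23: vr[C=3340288/440061 D=3340288/440061 F=6734848/1045535 H=17194733/2474953] → run F
t=24: vr[C=3340288/440061 D=3340288/440061 F=9930752/1045535 H=17194733/2474953] → run H
t=25: vr[C=3340288/440061 D=3340288/440061 F=9930752/1045535 H=19669686/2474953] → run C
t=26: vr[C=13216768/1320183 D=3340288/440061 F=9930752/1045535 H=19669686/2474953] → run D
t=27: vr[C=13216768/1320183 D=13216768/1320183 F=9930752/1045535 H=19669686/2474953] → run H
t=28: vr[C=13216768/1320183 D=13216768/1320183 F=9930752/1045535 H=22144639/2474953] → run H
t=29: vr[C=13216768/1320183 D=13216768/1320183 F=9930752/1045535] → run F
t=30: vr[C=13216768/1320183 D=13216768/1320183] → run C
t=31: vr[C=16412672/1320183 D=13216768/1320183] → run D
t=32: vr[C=16412672/1320183] → run C
t=33: vr[C=6536192/440061] → run C
t=34: (idle)
t=35: (idle)
t=36: (idle)
t=37: (idle)
t=38: (idle)
t=39: (idle)
t=40: (idle)
t=41: (idle)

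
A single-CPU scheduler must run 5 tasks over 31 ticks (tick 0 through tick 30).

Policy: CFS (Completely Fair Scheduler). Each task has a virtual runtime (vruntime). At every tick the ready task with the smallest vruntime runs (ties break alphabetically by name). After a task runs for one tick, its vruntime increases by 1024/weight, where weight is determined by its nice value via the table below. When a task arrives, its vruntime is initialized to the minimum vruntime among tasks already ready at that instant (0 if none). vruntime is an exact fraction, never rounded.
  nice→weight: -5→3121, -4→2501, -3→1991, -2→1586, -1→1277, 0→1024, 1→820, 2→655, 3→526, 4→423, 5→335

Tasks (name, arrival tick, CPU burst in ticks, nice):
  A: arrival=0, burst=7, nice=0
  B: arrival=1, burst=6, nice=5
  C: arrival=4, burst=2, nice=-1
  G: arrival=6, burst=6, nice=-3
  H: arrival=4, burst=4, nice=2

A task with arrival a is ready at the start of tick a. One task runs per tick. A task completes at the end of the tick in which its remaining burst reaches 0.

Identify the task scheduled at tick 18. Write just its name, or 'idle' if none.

running at tick 18 = A

t=0: vr[A=0] → run A
t=1: vr[A=1 B=1] → run A
t=2: vr[A=2 B=1] → run B
t=3: vr[A=2 B=1359/335] → run A
t=4: vr[A=3 B=1359/335 C=3 H=3] → run A
t=5: vr[A=4 B=1359/335 C=3 H=3] → run C
t=6: vr[A=4 B=1359/335 C=4855/1277 G=3 H=3] → run G
t=7: vr[A=4 B=1359/335 C=4855/1277 G=6997/1991 H=3] → run H
t=8: vr[A=4 B=1359/335 C=4855/1277 G=6997/1991 H=2989/655] → run G
t=9: vr[A=4 B=1359/335 C=4855/1277 G=8021/1991 H=2989/655] → run C
t=10: vr[A=4 B=1359/335 G=8021/1991 H=2989/655] → run A
t=11: vr[A=5 B=1359/335 G=8021/1991 H=2989/655] → run G
t=12: vr[A=5 B=1359/335 G=9045/1991 H=2989/655] → run B
t=13: vr[A=5 B=2383/335 G=9045/1991 H=2989/655] → run G
t=14: vr[A=5 B=2383/335 G=10069/1991 H=2989/655] → run H
t=15: vr[A=5 B=2383/335 G=10069/1991 H=4013/655] → run A
t=16: vr[A=6 B=2383/335 G=10069/1991 H=4013/655] → run G
t=17: vr[A=6 B=2383/335 G=11093/1991 H=4013/655] → run G
t=18: vr[A=6 B=2383/335 H=4013/655] → run A
t=19: vr[B=2383/335 H=4013/655] → run H
t=20: vr[B=2383/335 H=5037/655] → run B
t=21: vr[B=3407/335 H=5037/655] → run H
t=22: vr[B=3407/335] → run B
t=23: vr[B=4431/335] → run B
t=24: vr[B=1091/67] → run B
t=25: (idle)
t=26: (idle)
t=27: (idle)
t=28: (idle)
t=29: (idle)
t=30: (idle)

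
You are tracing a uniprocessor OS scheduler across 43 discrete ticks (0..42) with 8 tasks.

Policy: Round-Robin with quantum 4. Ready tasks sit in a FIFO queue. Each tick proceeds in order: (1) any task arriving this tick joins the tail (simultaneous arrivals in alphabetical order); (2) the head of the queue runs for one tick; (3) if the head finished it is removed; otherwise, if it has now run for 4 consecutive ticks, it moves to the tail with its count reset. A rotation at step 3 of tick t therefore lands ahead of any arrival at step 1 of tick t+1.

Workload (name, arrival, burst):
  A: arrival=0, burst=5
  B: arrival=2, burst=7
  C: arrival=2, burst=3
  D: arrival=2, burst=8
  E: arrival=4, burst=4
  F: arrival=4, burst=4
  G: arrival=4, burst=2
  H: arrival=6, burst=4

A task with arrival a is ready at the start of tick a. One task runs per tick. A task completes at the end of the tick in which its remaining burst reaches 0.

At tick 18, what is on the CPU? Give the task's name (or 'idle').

running at tick 18 = E

t=0: queue=[A] q_used=0 → run A
t=1: queue=[A] q_used=1 → run A
t=2: queue=[A,B,C,D] q_used=2 → run A
t=3: queue=[A,B,C,D] q_used=3 → run A
t=4: queue=[B,C,D,A,E,F,G] q_used=0 → run B
t=5: queue=[B,C,D,A,E,F,G] q_used=1 → run B
t=6: queue=[B,C,D,A,E,F,G,H] q_used=2 → run B
t=7: queue=[B,C,D,A,E,F,G,H] q_used=3 → run B
t=8: queue=[C,D,A,E,F,G,H,B] q_used=0 → run C
t=9: queue=[C,D,A,E,F,G,H,B] q_used=1 → run C
t=10: queue=[C,D,A,E,F,G,H,B] q_used=2 → run C
t=11: queue=[D,A,E,F,G,H,B] q_used=0 → run D
t=12: queue=[D,A,E,F,G,H,B] q_used=1 → run D
t=13: queue=[D,A,E,F,G,H,B] q_used=2 → run D
t=14: queue=[D,A,E,F,G,H,B] q_used=3 → run D
t=15: queue=[A,E,F,G,H,B,D] q_used=0 → run A
t=16: queue=[E,F,G,H,B,D] q_used=0 → run E
t=17: queue=[E,F,G,H,B,D] q_used=1 → run E
t=18: queue=[E,F,G,H,B,D] q_used=2 → run E
t=19: queue=[E,F,G,H,B,D] q_used=3 → run E
t=20: queue=[F,G,H,B,D] q_used=0 → run F
t=21: queue=[F,G,H,B,D] q_used=1 → run F
t=22: queue=[F,G,H,B,D] q_used=2 → run F
t=23: queue=[F,G,H,B,D] q_used=3 → run F
t=24: queue=[G,H,B,D] q_used=0 → run G
t=25: queue=[G,H,B,D] q_used=1 → run G
t=26: queue=[H,B,D] q_used=0 → run H
t=27: queue=[H,B,D] q_used=1 → run H
t=28: queue=[H,B,D] q_used=2 → run H
t=29: queue=[H,B,D] q_used=3 → run H
t=30: queue=[B,D] q_used=0 → run B
t=31: queue=[B,D] q_used=1 → run B
t=32: queue=[B,D] q_used=2 → run B
t=33: queue=[D] q_used=0 → run D
t=34: queue=[D] q_used=1 → run D
t=35: queue=[D] q_used=2 → run D
t=36: queue=[D] q_used=3 → run D
t=37: (idle)
t=38: (idle)
t=39: (idle)
t=40: (idle)
t=41: (idle)
t=42: (idle)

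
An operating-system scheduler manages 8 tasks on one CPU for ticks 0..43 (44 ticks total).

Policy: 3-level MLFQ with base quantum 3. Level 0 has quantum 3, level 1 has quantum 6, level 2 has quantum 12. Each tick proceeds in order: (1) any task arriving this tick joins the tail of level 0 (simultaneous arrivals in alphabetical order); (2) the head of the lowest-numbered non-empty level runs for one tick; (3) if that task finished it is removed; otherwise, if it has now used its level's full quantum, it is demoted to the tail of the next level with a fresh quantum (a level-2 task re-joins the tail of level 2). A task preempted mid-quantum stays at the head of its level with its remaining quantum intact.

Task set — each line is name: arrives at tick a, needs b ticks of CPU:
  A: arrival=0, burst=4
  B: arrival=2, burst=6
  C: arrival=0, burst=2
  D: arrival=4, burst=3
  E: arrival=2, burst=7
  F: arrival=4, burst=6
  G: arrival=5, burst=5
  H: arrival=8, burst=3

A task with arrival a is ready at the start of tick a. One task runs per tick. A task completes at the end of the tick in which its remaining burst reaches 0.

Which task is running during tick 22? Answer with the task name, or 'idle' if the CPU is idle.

t=0: L0/L1/L2 = AC/-/- → run A
t=1: L0/L1/L2 = AC/-/- → run A
t=2: L0/L1/L2 = ACBE/-/- → run A
t=3: L0/L1/L2 = CBE/A/- → run C
t=4: L0/L1/L2 = CBEDF/A/- → run C
t=5: L0/L1/L2 = BEDFG/A/- → run B
t=6: L0/L1/L2 = BEDFG/A/- → run B
t=7: L0/L1/L2 = BEDFG/A/- → run B
t=8: L0/L1/L2 = EDFGH/AB/- → run E
t=9: L0/L1/L2 = EDFGH/AB/- → run E
t=10: L0/L1/L2 = EDFGH/AB/- → run E
t=11: L0/L1/L2 = DFGH/ABE/- → run D
t=12: L0/L1/L2 = DFGH/ABE/- → run D
t=13: L0/L1/L2 = DFGH/ABE/- → run D
t=14: L0/L1/L2 = FGH/ABE/- → run F
t=15: L0/L1/L2 = FGH/ABE/- → run F
t=16: L0/L1/L2 = FGH/ABE/- → run F
t=17: L0/L1/L2 = GH/ABEF/- → run G
t=18: L0/L1/L2 = GH/ABEF/- → run G
t=19: L0/L1/L2 = GH/ABEF/- → run G
t=20: L0/L1/L2 = H/ABEFG/- → run H
t=21: L0/L1/L2 = H/ABEFG/- → run H
t=22: L0/L1/L2 = H/ABEFG/- → run H
t=23: L0/L1/L2 = -/ABEFG/- → run A
t=24: L0/L1/L2 = -/BEFG/- → run B
t=25: L0/L1/L2 = -/BEFG/- → run B
t=26: L0/L1/L2 = -/BEFG/- → run B
t=27: L0/L1/L2 = -/EFG/- → run E
t=28: L0/L1/L2 = -/EFG/- → run E
t=29: L0/L1/L2 = -/EFG/- → run E
t=30: L0/L1/L2 = -/EFG/- → run E
t=31: L0/L1/L2 = -/FG/- → run F
t=32: L0/L1/L2 = -/FG/- → run F
t=33: L0/L1/L2 = -/FG/- → run F
t=34: L0/L1/L2 = -/G/- → run G
t=35: L0/L1/L2 = -/G/- → run G
t=36: (idle)
t=37: (idle)
t=38: (idle)
t=39: (idle)
t=40: (idle)
t=41: (idle)
t=42: (idle)
t=43: (idle)

running at tick 22 = H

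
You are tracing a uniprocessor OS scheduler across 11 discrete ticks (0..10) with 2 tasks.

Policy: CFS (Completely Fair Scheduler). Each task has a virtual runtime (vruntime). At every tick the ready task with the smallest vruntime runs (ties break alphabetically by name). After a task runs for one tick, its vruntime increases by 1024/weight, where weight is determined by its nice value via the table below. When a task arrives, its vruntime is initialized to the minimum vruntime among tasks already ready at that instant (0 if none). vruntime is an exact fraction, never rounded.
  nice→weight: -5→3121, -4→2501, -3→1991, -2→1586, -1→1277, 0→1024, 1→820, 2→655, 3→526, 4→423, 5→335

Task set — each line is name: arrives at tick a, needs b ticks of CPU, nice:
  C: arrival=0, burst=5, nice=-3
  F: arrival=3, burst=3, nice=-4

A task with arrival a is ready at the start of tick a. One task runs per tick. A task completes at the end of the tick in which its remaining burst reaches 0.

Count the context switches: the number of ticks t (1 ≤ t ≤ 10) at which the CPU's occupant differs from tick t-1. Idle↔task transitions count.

t=0: vr[C=0] → run C
t=1: vr[C=1024/1991] → run C
t=2: vr[C=2048/1991] → run C
t=3: vr[C=3072/1991 F=3072/1991] → run C
t=4: vr[C=4096/1991 F=3072/1991] → run F
t=5: vr[C=4096/1991 F=9721856/4979491] → run F
t=6: vr[C=4096/1991 F=11760640/4979491] → run C
t=7: vr[F=11760640/4979491] → run F
t=8: (idle)
t=9: (idle)
t=10: (idle)

context switches = 4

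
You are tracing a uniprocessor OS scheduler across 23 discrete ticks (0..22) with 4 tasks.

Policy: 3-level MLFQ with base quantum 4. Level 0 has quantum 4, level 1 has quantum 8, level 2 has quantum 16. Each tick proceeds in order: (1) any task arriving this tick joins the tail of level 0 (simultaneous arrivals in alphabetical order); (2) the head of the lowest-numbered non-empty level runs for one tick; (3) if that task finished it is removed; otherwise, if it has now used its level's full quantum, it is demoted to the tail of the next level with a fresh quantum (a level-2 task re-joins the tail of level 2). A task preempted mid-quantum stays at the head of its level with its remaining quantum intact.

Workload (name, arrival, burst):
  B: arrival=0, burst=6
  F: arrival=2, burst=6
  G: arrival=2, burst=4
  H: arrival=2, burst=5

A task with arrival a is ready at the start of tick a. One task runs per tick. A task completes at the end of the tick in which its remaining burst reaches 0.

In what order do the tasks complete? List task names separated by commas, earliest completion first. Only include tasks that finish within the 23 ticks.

t=0: L0/L1/L2 = B/-/- → run B
t=1: L0/L1/L2 = B/-/- → run B
t=2: L0/L1/L2 = BFGH/-/- → run B
t=3: L0/L1/L2 = BFGH/-/- → run B
t=4: L0/L1/L2 = FGH/B/- → run F
t=5: L0/L1/L2 = FGH/B/- → run F
t=6: L0/L1/L2 = FGH/B/- → run F
t=7: L0/L1/L2 = FGH/B/- → run F
t=8: L0/L1/L2 = GH/BF/- → run G
t=9: L0/L1/L2 = GH/BF/- → run G
t=10: L0/L1/L2 = GH/BF/- → run G
t=11: L0/L1/L2 = GH/BF/- → run G
t=12: L0/L1/L2 = H/BF/- → run H
t=13: L0/L1/L2 = H/BF/- → run H
t=14: L0/L1/L2 = H/BF/- → run H
t=15: L0/L1/L2 = H/BF/- → run H
t=16: L0/L1/L2 = -/BFH/- → run B
t=17: L0/L1/L2 = -/BFH/- → run B
t=18: L0/L1/L2 = -/FH/- → run F
t=19: L0/L1/L2 = -/FH/- → run F
t=20: L0/L1/L2 = -/H/- → run H
t=21: (idle)
t=22: (idle)

completion order = G, B, F, H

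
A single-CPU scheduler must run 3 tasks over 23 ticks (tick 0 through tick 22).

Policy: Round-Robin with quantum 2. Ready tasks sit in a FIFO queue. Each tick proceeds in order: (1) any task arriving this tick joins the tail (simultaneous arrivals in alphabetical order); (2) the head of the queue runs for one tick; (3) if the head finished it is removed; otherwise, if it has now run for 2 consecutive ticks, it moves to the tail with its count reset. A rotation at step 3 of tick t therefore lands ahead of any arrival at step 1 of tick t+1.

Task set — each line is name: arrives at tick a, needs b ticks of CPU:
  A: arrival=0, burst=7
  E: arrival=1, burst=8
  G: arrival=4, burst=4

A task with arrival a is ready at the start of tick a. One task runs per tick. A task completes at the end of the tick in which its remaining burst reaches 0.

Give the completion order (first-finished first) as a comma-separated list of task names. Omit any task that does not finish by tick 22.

completion order = G, A, E

t=0: queue=[A] q_used=0 → run A
t=1: queue=[A,E] q_used=1 → run A
t=2: queue=[E,A] q_used=0 → run E
t=3: queue=[E,A] q_used=1 → run E
t=4: queue=[A,E,G] q_used=0 → run A
t=5: queue=[A,E,G] q_used=1 → run A
t=6: queue=[E,G,A] q_used=0 → run E
t=7: queue=[E,G,A] q_used=1 → run E
t=8: queue=[G,A,E] q_used=0 → run G
t=9: queue=[G,A,E] q_used=1 → run G
t=10: queue=[A,E,G] q_used=0 → run A
t=11: queue=[A,E,G] q_used=1 → run A
t=12: queue=[E,G,A] q_used=0 → run E
t=13: queue=[E,G,A] q_used=1 → run E
t=14: queue=[G,A,E] q_used=0 → run G
t=15: queue=[G,A,E] q_used=1 → run G
t=16: queue=[A,E] q_used=0 → run A
t=17: queue=[E] q_used=0 → run E
t=18: queue=[E] q_used=1 → run E
t=19: (idle)
t=20: (idle)
t=21: (idle)
t=22: (idle)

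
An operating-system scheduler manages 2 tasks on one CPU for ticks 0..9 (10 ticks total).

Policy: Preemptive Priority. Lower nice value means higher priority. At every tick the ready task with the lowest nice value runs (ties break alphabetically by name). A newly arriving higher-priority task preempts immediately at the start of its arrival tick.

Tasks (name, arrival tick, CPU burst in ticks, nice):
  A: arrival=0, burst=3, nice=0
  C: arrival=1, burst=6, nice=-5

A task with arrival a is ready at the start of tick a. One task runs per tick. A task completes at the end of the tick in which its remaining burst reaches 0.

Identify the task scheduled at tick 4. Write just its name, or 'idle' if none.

t=0: ready={A} → run A
t=1: ready={A,C} → run C
t=2: ready={A,C} → run C
t=3: ready={A,C} → run C
t=4: ready={A,C} → run C
t=5: ready={A,C} → run C
t=6: ready={A,C} → run C
t=7: ready={A} → run A
t=8: ready={A} → run A
t=9: (idle)

running at tick 4 = C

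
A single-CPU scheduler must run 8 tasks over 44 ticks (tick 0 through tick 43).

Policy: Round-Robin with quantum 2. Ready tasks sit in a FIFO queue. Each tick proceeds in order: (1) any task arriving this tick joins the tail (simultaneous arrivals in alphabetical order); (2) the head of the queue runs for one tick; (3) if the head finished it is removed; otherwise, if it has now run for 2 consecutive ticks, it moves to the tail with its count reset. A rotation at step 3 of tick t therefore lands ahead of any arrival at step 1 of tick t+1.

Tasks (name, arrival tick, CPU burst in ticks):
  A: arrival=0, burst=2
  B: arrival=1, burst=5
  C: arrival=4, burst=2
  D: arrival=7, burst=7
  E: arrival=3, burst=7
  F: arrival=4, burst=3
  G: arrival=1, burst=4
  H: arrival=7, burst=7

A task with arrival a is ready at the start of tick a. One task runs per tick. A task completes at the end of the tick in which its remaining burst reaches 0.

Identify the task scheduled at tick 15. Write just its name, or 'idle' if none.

t=0: queue=[A] q_used=0 → run A
t=1: queue=[A,B,G] q_used=1 → run A
t=2: queue=[B,G] q_used=0 → run B
t=3: queue=[B,G,E] q_used=1 → run B
t=4: queue=[G,E,B,C,F] q_used=0 → run G
t=5: queue=[G,E,B,C,F] q_used=1 → run G
t=6: queue=[E,B,C,F,G] q_used=0 → run E
t=7: queue=[E,B,C,F,G,D,H] q_used=1 → run E
t=8: queue=[B,C,F,G,D,H,E] q_used=0 → run B
t=9: queue=[B,C,F,G,D,H,E] q_used=1 → run B
t=10: queue=[C,F,G,D,H,E,B] q_used=0 → run C
t=11: queue=[C,F,G,D,H,E,B] q_used=1 → run C
t=12: queue=[F,G,D,H,E,B] q_used=0 → run F
t=13: queue=[F,G,D,H,E,B] q_used=1 → run F
t=14: queue=[G,D,H,E,B,F] q_used=0 → run G
t=15: queue=[G,D,H,E,B,F] q_used=1 → run G
t=16: queue=[D,H,E,B,F] q_used=0 → run D
t=17: queue=[D,H,E,B,F] q_used=1 → run D
t=18: queue=[H,E,B,F,D] q_used=0 → run H
t=19: queue=[H,E,B,F,D] q_used=1 → run H
t=20: queue=[E,B,F,D,H] q_used=0 → run E
t=21: queue=[E,B,F,D,H] q_used=1 → run E
t=22: queue=[B,F,D,H,E] q_used=0 → run B
t=23: queue=[F,D,H,E] q_used=0 → run F
t=24: queue=[D,H,E] q_used=0 → run D
t=25: queue=[D,H,E] q_used=1 → run D
t=26: queue=[H,E,D] q_used=0 → run H
t=27: queue=[H,E,D] q_used=1 → run H
t=28: queue=[E,D,H] q_used=0 → run E
t=29: queue=[E,D,H] q_used=1 → run E
t=30: queue=[D,H,E] q_used=0 → run D
t=31: queue=[D,H,E] q_used=1 → run D
t=32: queue=[H,E,D] q_used=0 → run H
t=33: queue=[H,E,D] q_used=1 → run H
t=34: queue=[E,D,H] q_used=0 → run E
t=35: queue=[D,H] q_used=0 → run D
t=36: queue=[H] q_used=0 → run H
t=37: (idle)
t=38: (idle)
t=39: (idle)
t=40: (idle)
t=41: (idle)
t=42: (idle)
t=43: (idle)

running at tick 15 = G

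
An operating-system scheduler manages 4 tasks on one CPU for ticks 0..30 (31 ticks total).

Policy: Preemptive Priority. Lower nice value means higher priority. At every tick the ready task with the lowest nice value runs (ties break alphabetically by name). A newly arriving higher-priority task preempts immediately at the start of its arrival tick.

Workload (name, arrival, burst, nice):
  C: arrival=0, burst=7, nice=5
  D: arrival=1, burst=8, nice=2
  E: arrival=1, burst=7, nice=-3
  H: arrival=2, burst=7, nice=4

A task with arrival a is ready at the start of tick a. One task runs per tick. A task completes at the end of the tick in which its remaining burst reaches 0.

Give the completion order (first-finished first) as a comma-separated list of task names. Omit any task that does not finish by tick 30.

completion order = E, D, H, C

t=0: ready={C} → run C
t=1: ready={C,D,E} → run E
t=2: ready={C,D,E,H} → run E
t=3: ready={C,D,E,H} → run E
t=4: ready={C,D,E,H} → run E
t=5: ready={C,D,E,H} → run E
t=6: ready={C,D,E,H} → run E
t=7: ready={C,D,E,H} → run E
t=8: ready={C,D,H} → run D
t=9: ready={C,D,H} → run D
t=10: ready={C,D,H} → run D
t=11: ready={C,D,H} → run D
t=12: ready={C,D,H} → run D
t=13: ready={C,D,H} → run D
t=14: ready={C,D,H} → run D
t=15: ready={C,D,H} → run D
t=16: ready={C,H} → run H
t=17: ready={C,H} → run H
t=18: ready={C,H} → run H
t=19: ready={C,H} → run H
t=20: ready={C,H} → run H
t=21: ready={C,H} → run H
t=22: ready={C,H} → run H
t=23: ready={C} → run C
t=24: ready={C} → run C
t=25: ready={C} → run C
t=26: ready={C} → run C
t=27: ready={C} → run C
t=28: ready={C} → run C
t=29: (idle)
t=30: (idle)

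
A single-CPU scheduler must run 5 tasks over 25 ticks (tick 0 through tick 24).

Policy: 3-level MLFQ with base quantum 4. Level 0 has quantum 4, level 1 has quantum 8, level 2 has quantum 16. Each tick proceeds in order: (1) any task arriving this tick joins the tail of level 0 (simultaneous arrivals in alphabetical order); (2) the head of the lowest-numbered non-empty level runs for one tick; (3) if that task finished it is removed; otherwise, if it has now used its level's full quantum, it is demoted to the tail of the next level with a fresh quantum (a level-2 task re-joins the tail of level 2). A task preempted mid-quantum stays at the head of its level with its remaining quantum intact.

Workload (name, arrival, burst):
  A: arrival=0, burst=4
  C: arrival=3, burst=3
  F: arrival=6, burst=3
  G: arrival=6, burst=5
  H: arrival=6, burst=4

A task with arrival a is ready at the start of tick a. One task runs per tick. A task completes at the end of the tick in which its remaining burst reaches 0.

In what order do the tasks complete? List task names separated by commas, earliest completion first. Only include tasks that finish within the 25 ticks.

completion order = A, C, F, H, G

t=0: L0/L1/L2 = A/-/- → run A
t=1: L0/L1/L2 = A/-/- → run A
t=2: L0/L1/L2 = A/-/- → run A
t=3: L0/L1/L2 = AC/-/- → run A
t=4: L0/L1/L2 = C/-/- → run C
t=5: L0/L1/L2 = C/-/- → run C
t=6: L0/L1/L2 = CFGH/-/- → run C
t=7: L0/L1/L2 = FGH/-/- → run F
t=8: L0/L1/L2 = FGH/-/- → run F
t=9: L0/L1/L2 = FGH/-/- → run F
t=10: L0/L1/L2 = GH/-/- → run G
t=11: L0/L1/L2 = GH/-/- → run G
t=12: L0/L1/L2 = GH/-/- → run G
t=13: L0/L1/L2 = GH/-/- → run G
t=14: L0/L1/L2 = H/G/- → run H
t=15: L0/L1/L2 = H/G/- → run H
t=16: L0/L1/L2 = H/G/- → run H
t=17: L0/L1/L2 = H/G/- → run H
t=18: L0/L1/L2 = -/G/- → run G
t=19: (idle)
t=20: (idle)
t=21: (idle)
t=22: (idle)
t=23: (idle)
t=24: (idle)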